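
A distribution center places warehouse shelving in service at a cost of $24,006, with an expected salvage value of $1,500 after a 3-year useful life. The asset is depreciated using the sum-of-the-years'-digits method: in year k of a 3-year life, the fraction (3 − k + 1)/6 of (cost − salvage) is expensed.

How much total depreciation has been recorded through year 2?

Depreciable base = $24,006 − $1,500 = $22,506.
Sum of the years' digits = 3+2+1 = 6.
Year 1: $22,506 × 3/6 = $11,253. Book value $12,753.
Year 2: $22,506 × 2/6 = $7,502. Book value $5,251.
Accumulated through year 2 = $24,006 − $5,251 = $18,755.

$18,755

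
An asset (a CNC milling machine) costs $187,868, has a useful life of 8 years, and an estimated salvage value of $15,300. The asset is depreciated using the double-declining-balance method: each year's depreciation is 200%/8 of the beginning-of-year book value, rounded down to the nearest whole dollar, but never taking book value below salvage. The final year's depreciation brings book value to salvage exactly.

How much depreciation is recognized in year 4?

$19,814

Depreciable base = $187,868 − $15,300 = $172,568.
Year 1: ⌊$187,868 × 200%/8⌋ = $46,967. Book value $140,901.
Year 2: ⌊$140,901 × 200%/8⌋ = $35,225. Book value $105,676.
Year 3: ⌊$105,676 × 200%/8⌋ = $26,419. Book value $79,257.
Year 4: ⌊$79,257 × 200%/8⌋ = $19,814. Book value $59,443.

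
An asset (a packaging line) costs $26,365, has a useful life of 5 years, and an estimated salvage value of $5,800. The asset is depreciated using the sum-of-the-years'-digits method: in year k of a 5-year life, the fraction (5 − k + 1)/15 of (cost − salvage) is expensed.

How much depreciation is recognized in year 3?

$4,113

Depreciable base = $26,365 − $5,800 = $20,565.
Sum of the years' digits = 5+4+3+2+1 = 15.
Year 1: $20,565 × 5/15 = $6,855. Book value $19,510.
Year 2: $20,565 × 4/15 = $5,484. Book value $14,026.
Year 3: $20,565 × 3/15 = $4,113. Book value $9,913.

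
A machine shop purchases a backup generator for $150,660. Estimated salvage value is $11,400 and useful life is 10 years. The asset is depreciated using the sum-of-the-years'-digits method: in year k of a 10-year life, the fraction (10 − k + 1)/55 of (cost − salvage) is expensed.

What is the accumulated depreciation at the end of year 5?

$101,280

Depreciable base = $150,660 − $11,400 = $139,260.
Sum of the years' digits = 10+9+8+7+6+5+4+3+2+1 = 55.
Year 1: $139,260 × 10/55 = $25,320. Book value $125,340.
Year 2: $139,260 × 9/55 = $22,788. Book value $102,552.
Year 3: $139,260 × 8/55 = $20,256. Book value $82,296.
Year 4: $139,260 × 7/55 = $17,724. Book value $64,572.
Year 5: $139,260 × 6/55 = $15,192. Book value $49,380.
Accumulated through year 5 = $150,660 − $49,380 = $101,280.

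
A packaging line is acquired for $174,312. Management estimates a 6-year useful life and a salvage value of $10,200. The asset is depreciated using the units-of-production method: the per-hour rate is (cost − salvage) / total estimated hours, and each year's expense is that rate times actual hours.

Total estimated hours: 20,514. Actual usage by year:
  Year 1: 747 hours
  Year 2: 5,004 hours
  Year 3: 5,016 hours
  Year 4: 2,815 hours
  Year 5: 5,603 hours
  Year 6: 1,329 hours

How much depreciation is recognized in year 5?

Depreciable base = $174,312 − $10,200 = $164,112.
Rate = $164,112 / 20,514 hours = $8 per hour.
Year 1: 747 × $8 = $5,976. Book value $168,336.
Year 2: 5,004 × $8 = $40,032. Book value $128,304.
Year 3: 5,016 × $8 = $40,128. Book value $88,176.
Year 4: 2,815 × $8 = $22,520. Book value $65,656.
Year 5: 5,603 × $8 = $44,824. Book value $20,832.

$44,824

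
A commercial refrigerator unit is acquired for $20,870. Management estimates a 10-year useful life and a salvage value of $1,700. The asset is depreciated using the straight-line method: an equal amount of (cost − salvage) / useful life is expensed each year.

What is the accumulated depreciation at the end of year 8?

Depreciable base = $20,870 − $1,700 = $19,170.
Annual expense = $19,170 / 10 = $1,917.
End of year 1: book value $18,953.
End of year 2: book value $17,036.
End of year 3: book value $15,119.
End of year 4: book value $13,202.
End of year 5: book value $11,285.
End of year 6: book value $9,368.
End of year 7: book value $7,451.
End of year 8: book value $5,534.
Accumulated through year 8 = $20,870 − $5,534 = $15,336.

$15,336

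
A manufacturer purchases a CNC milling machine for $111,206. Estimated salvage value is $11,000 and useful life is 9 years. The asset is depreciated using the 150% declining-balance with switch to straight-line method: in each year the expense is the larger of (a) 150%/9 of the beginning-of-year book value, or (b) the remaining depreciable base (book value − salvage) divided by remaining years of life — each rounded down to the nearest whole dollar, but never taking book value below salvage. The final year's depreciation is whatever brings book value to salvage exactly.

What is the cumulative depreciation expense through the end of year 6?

Depreciable base = $111,206 − $11,000 = $100,206.
Year 1: DB = ⌊$111,206 × 150%/9⌋ = $18,534; SL = ⌊$100,206/9⌋ = $11,134 → take DB $18,534. Book value $92,672.
Year 2: DB = ⌊$92,672 × 150%/9⌋ = $15,445; SL = ⌊$81,672/8⌋ = $10,209 → take DB $15,445. Book value $77,227.
Year 3: DB = ⌊$77,227 × 150%/9⌋ = $12,871; SL = ⌊$66,227/7⌋ = $9,461 → take DB $12,871. Book value $64,356.
Year 4: DB = ⌊$64,356 × 150%/9⌋ = $10,726; SL = ⌊$53,356/6⌋ = $8,892 → take DB $10,726. Book value $53,630.
Year 5: DB = ⌊$53,630 × 150%/9⌋ = $8,938; SL = ⌊$42,630/5⌋ = $8,526 → take DB $8,938. Book value $44,692.
Year 6: DB = ⌊$44,692 × 150%/9⌋ = $7,448; SL = ⌊$33,692/4⌋ = $8,423 → take SL $8,423. Book value $36,269.
Accumulated through year 6 = $111,206 − $36,269 = $74,937.

$74,937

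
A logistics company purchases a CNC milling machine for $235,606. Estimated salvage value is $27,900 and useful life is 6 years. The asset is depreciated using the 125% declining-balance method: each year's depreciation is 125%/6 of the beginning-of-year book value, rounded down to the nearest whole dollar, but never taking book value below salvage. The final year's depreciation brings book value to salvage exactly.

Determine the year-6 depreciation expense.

Depreciable base = $235,606 − $27,900 = $207,706.
Year 1: ⌊$235,606 × 125%/6⌋ = $49,084. Book value $186,522.
Year 2: ⌊$186,522 × 125%/6⌋ = $38,858. Book value $147,664.
Year 3: ⌊$147,664 × 125%/6⌋ = $30,763. Book value $116,901.
Year 4: ⌊$116,901 × 125%/6⌋ = $24,354. Book value $92,547.
Year 5: ⌊$92,547 × 125%/6⌋ = $19,280. Book value $73,267.
Year 6 (final): $73,267 − $27,900 = $45,367. Book value $27,900.

$45,367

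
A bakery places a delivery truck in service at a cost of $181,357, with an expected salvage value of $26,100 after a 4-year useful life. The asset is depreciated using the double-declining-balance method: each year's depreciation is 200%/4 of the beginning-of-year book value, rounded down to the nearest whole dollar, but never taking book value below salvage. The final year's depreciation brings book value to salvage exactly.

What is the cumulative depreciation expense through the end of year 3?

$155,257

Depreciable base = $181,357 − $26,100 = $155,257.
Year 1: ⌊$181,357 × 200%/4⌋ = $90,678. Book value $90,679.
Year 2: ⌊$90,679 × 200%/4⌋ = $45,339. Book value $45,340.
Year 3: ⌊$45,340 × 200%/4⌋ = $22,670, capped at $19,240. Book value $26,100.
Accumulated through year 3 = $181,357 − $26,100 = $155,257.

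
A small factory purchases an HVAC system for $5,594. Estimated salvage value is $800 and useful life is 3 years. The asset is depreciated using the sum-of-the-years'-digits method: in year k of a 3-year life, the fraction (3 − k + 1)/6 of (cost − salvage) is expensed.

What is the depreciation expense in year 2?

Depreciable base = $5,594 − $800 = $4,794.
Sum of the years' digits = 3+2+1 = 6.
Year 1: $4,794 × 3/6 = $2,397. Book value $3,197.
Year 2: $4,794 × 2/6 = $1,598. Book value $1,599.

$1,598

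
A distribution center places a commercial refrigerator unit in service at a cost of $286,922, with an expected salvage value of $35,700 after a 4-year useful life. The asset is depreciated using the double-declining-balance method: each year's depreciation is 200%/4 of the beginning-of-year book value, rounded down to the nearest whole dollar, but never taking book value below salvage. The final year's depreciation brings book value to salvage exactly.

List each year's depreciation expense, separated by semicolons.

Depreciable base = $286,922 − $35,700 = $251,222.
Year 1: ⌊$286,922 × 200%/4⌋ = $143,461. Book value $143,461.
Year 2: ⌊$143,461 × 200%/4⌋ = $71,730. Book value $71,731.
Year 3: ⌊$71,731 × 200%/4⌋ = $35,865. Book value $35,866.
Year 4 (final): $35,866 − $35,700 = $166. Book value $35,700.

$143,461; $71,730; $35,865; $166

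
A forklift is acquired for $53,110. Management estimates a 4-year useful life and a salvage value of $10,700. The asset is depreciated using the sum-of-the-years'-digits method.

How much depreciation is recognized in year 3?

$8,482

Depreciable base = $53,110 − $10,700 = $42,410.
Sum of the years' digits = 4+3+2+1 = 10.
Year 1: $42,410 × 4/10 = $16,964. Book value $36,146.
Year 2: $42,410 × 3/10 = $12,723. Book value $23,423.
Year 3: $42,410 × 2/10 = $8,482. Book value $14,941.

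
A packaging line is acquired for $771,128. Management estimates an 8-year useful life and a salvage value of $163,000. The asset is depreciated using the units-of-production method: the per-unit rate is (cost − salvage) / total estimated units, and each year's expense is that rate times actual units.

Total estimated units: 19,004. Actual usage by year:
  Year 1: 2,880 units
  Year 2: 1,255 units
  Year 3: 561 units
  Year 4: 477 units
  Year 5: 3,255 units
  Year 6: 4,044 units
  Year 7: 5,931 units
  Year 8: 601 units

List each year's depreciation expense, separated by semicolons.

$92,160; $40,160; $17,952; $15,264; $104,160; $129,408; $189,792; $19,232

Depreciable base = $771,128 − $163,000 = $608,128.
Rate = $608,128 / 19,004 units = $32 per unit.
Year 1: 2,880 × $32 = $92,160. Book value $678,968.
Year 2: 1,255 × $32 = $40,160. Book value $638,808.
Year 3: 561 × $32 = $17,952. Book value $620,856.
Year 4: 477 × $32 = $15,264. Book value $605,592.
Year 5: 3,255 × $32 = $104,160. Book value $501,432.
Year 6: 4,044 × $32 = $129,408. Book value $372,024.
Year 7: 5,931 × $32 = $189,792. Book value $182,232.
Year 8: 601 × $32 = $19,232. Book value $163,000.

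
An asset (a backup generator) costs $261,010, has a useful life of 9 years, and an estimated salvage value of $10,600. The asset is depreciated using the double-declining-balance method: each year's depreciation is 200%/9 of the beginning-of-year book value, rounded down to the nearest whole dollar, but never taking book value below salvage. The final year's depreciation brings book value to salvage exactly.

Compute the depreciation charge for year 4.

$27,290

Depreciable base = $261,010 − $10,600 = $250,410.
Year 1: ⌊$261,010 × 200%/9⌋ = $58,002. Book value $203,008.
Year 2: ⌊$203,008 × 200%/9⌋ = $45,112. Book value $157,896.
Year 3: ⌊$157,896 × 200%/9⌋ = $35,088. Book value $122,808.
Year 4: ⌊$122,808 × 200%/9⌋ = $27,290. Book value $95,518.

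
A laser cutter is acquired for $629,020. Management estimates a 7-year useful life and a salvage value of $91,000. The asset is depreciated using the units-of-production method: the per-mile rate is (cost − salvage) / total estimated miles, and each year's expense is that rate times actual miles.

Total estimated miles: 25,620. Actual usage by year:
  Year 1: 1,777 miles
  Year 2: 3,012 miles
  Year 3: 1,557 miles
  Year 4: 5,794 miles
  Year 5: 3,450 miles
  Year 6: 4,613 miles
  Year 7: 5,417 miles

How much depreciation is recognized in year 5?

$72,450

Depreciable base = $629,020 − $91,000 = $538,020.
Rate = $538,020 / 25,620 miles = $21 per mile.
Year 1: 1,777 × $21 = $37,317. Book value $591,703.
Year 2: 3,012 × $21 = $63,252. Book value $528,451.
Year 3: 1,557 × $21 = $32,697. Book value $495,754.
Year 4: 5,794 × $21 = $121,674. Book value $374,080.
Year 5: 3,450 × $21 = $72,450. Book value $301,630.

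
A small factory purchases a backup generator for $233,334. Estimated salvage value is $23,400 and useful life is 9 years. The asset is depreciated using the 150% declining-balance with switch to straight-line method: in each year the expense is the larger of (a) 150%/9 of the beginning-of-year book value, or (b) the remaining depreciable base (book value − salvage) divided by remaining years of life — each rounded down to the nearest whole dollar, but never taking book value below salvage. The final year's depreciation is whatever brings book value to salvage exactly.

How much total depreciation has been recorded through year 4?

Depreciable base = $233,334 − $23,400 = $209,934.
Year 1: DB = ⌊$233,334 × 150%/9⌋ = $38,889; SL = ⌊$209,934/9⌋ = $23,326 → take DB $38,889. Book value $194,445.
Year 2: DB = ⌊$194,445 × 150%/9⌋ = $32,407; SL = ⌊$171,045/8⌋ = $21,380 → take DB $32,407. Book value $162,038.
Year 3: DB = ⌊$162,038 × 150%/9⌋ = $27,006; SL = ⌊$138,638/7⌋ = $19,805 → take DB $27,006. Book value $135,032.
Year 4: DB = ⌊$135,032 × 150%/9⌋ = $22,505; SL = ⌊$111,632/6⌋ = $18,605 → take DB $22,505. Book value $112,527.
Accumulated through year 4 = $233,334 − $112,527 = $120,807.

$120,807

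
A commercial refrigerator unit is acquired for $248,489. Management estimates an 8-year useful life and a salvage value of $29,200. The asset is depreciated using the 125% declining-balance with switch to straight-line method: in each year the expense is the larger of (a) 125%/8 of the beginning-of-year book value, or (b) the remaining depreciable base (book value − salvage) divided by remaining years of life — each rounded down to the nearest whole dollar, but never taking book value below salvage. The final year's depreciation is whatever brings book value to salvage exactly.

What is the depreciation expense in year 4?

$24,012

Depreciable base = $248,489 − $29,200 = $219,289.
Year 1: DB = ⌊$248,489 × 125%/8⌋ = $38,826; SL = ⌊$219,289/8⌋ = $27,411 → take DB $38,826. Book value $209,663.
Year 2: DB = ⌊$209,663 × 125%/8⌋ = $32,759; SL = ⌊$180,463/7⌋ = $25,780 → take DB $32,759. Book value $176,904.
Year 3: DB = ⌊$176,904 × 125%/8⌋ = $27,641; SL = ⌊$147,704/6⌋ = $24,617 → take DB $27,641. Book value $149,263.
Year 4: DB = ⌊$149,263 × 125%/8⌋ = $23,322; SL = ⌊$120,063/5⌋ = $24,012 → take SL $24,012. Book value $125,251.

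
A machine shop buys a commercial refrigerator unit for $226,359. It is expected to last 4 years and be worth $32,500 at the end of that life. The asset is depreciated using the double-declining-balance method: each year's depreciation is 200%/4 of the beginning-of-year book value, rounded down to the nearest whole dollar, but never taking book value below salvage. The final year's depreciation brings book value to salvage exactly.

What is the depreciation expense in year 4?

$0

Depreciable base = $226,359 − $32,500 = $193,859.
Year 1: ⌊$226,359 × 200%/4⌋ = $113,179. Book value $113,180.
Year 2: ⌊$113,180 × 200%/4⌋ = $56,590. Book value $56,590.
Year 3: ⌊$56,590 × 200%/4⌋ = $28,295, capped at $24,090. Book value $32,500.
Year 4 (final): $32,500 − $32,500 = $0. Book value $32,500.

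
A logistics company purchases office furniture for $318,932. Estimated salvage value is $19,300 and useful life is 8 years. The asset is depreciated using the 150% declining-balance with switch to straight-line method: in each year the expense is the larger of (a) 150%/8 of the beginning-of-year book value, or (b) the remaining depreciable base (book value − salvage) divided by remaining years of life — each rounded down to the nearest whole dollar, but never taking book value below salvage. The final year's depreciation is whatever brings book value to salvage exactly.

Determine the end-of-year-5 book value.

$109,071

Depreciable base = $318,932 − $19,300 = $299,632.
Year 1: DB = ⌊$318,932 × 150%/8⌋ = $59,799; SL = ⌊$299,632/8⌋ = $37,454 → take DB $59,799. Book value $259,133.
Year 2: DB = ⌊$259,133 × 150%/8⌋ = $48,587; SL = ⌊$239,833/7⌋ = $34,261 → take DB $48,587. Book value $210,546.
Year 3: DB = ⌊$210,546 × 150%/8⌋ = $39,477; SL = ⌊$191,246/6⌋ = $31,874 → take DB $39,477. Book value $171,069.
Year 4: DB = ⌊$171,069 × 150%/8⌋ = $32,075; SL = ⌊$151,769/5⌋ = $30,353 → take DB $32,075. Book value $138,994.
Year 5: DB = ⌊$138,994 × 150%/8⌋ = $26,061; SL = ⌊$119,694/4⌋ = $29,923 → take SL $29,923. Book value $109,071.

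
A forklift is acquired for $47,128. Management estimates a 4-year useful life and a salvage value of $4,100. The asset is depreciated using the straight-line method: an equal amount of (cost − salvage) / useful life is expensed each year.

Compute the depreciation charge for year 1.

$10,757

Depreciable base = $47,128 − $4,100 = $43,028.
Annual expense = $43,028 / 4 = $10,757.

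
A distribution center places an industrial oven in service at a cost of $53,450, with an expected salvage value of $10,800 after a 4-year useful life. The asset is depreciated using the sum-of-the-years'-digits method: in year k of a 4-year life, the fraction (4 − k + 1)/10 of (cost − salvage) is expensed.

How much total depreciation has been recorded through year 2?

$29,855

Depreciable base = $53,450 − $10,800 = $42,650.
Sum of the years' digits = 4+3+2+1 = 10.
Year 1: $42,650 × 4/10 = $17,060. Book value $36,390.
Year 2: $42,650 × 3/10 = $12,795. Book value $23,595.
Accumulated through year 2 = $53,450 − $23,595 = $29,855.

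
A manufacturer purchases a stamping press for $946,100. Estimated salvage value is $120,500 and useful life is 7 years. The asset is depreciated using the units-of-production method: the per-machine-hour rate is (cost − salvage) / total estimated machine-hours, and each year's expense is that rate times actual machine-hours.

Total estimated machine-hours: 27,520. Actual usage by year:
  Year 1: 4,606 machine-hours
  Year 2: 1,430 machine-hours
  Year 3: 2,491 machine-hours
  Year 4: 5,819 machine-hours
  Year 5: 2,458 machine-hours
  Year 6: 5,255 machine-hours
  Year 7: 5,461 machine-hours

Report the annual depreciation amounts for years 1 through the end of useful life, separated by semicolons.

$138,180; $42,900; $74,730; $174,570; $73,740; $157,650; $163,830

Depreciable base = $946,100 − $120,500 = $825,600.
Rate = $825,600 / 27,520 machine-hours = $30 per machine-hour.
Year 1: 4,606 × $30 = $138,180. Book value $807,920.
Year 2: 1,430 × $30 = $42,900. Book value $765,020.
Year 3: 2,491 × $30 = $74,730. Book value $690,290.
Year 4: 5,819 × $30 = $174,570. Book value $515,720.
Year 5: 2,458 × $30 = $73,740. Book value $441,980.
Year 6: 5,255 × $30 = $157,650. Book value $284,330.
Year 7: 5,461 × $30 = $163,830. Book value $120,500.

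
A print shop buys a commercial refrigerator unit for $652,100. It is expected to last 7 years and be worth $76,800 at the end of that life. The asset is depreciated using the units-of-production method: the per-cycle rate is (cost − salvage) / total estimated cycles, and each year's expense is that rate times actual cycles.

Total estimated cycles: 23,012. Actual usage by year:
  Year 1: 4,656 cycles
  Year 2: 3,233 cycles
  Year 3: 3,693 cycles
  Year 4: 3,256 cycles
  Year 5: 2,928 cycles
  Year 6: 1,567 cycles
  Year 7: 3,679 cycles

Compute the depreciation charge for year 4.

Depreciable base = $652,100 − $76,800 = $575,300.
Rate = $575,300 / 23,012 cycles = $25 per cycle.
Year 1: 4,656 × $25 = $116,400. Book value $535,700.
Year 2: 3,233 × $25 = $80,825. Book value $454,875.
Year 3: 3,693 × $25 = $92,325. Book value $362,550.
Year 4: 3,256 × $25 = $81,400. Book value $281,150.

$81,400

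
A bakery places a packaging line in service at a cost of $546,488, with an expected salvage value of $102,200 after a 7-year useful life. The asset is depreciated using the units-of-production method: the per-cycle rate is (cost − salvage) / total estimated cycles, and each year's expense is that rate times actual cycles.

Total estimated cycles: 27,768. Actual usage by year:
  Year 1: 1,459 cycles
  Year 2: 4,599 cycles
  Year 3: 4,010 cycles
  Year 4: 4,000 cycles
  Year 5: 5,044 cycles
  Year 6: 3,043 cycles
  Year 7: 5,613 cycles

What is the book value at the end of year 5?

Depreciable base = $546,488 − $102,200 = $444,288.
Rate = $444,288 / 27,768 cycles = $16 per cycle.
Year 1: 1,459 × $16 = $23,344. Book value $523,144.
Year 2: 4,599 × $16 = $73,584. Book value $449,560.
Year 3: 4,010 × $16 = $64,160. Book value $385,400.
Year 4: 4,000 × $16 = $64,000. Book value $321,400.
Year 5: 5,044 × $16 = $80,704. Book value $240,696.

$240,696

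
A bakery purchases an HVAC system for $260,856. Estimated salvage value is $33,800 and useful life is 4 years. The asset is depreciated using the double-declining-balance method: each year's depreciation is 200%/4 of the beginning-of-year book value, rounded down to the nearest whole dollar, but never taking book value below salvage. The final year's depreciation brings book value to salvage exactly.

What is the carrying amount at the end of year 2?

Depreciable base = $260,856 − $33,800 = $227,056.
Year 1: ⌊$260,856 × 200%/4⌋ = $130,428. Book value $130,428.
Year 2: ⌊$130,428 × 200%/4⌋ = $65,214. Book value $65,214.

$65,214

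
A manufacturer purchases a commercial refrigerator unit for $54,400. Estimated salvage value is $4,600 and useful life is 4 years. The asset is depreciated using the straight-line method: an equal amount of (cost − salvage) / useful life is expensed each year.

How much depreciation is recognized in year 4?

Depreciable base = $54,400 − $4,600 = $49,800.
Annual expense = $49,800 / 4 = $12,450.

$12,450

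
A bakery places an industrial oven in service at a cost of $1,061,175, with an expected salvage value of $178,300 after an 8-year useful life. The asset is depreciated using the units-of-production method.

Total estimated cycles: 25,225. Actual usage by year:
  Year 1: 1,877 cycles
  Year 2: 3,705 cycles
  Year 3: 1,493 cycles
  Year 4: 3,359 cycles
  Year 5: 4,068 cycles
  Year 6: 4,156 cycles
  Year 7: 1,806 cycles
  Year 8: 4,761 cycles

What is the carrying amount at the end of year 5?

$553,605

Depreciable base = $1,061,175 − $178,300 = $882,875.
Rate = $882,875 / 25,225 cycles = $35 per cycle.
Year 1: 1,877 × $35 = $65,695. Book value $995,480.
Year 2: 3,705 × $35 = $129,675. Book value $865,805.
Year 3: 1,493 × $35 = $52,255. Book value $813,550.
Year 4: 3,359 × $35 = $117,565. Book value $695,985.
Year 5: 4,068 × $35 = $142,380. Book value $553,605.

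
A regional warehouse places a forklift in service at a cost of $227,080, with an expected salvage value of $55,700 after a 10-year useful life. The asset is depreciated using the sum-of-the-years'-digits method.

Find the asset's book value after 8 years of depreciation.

$65,048

Depreciable base = $227,080 − $55,700 = $171,380.
Sum of the years' digits = 10+9+8+7+6+5+4+3+2+1 = 55.
Year 1: $171,380 × 10/55 = $31,160. Book value $195,920.
Year 2: $171,380 × 9/55 = $28,044. Book value $167,876.
Year 3: $171,380 × 8/55 = $24,928. Book value $142,948.
Year 4: $171,380 × 7/55 = $21,812. Book value $121,136.
Year 5: $171,380 × 6/55 = $18,696. Book value $102,440.
Year 6: $171,380 × 5/55 = $15,580. Book value $86,860.
Year 7: $171,380 × 4/55 = $12,464. Book value $74,396.
Year 8: $171,380 × 3/55 = $9,348. Book value $65,048.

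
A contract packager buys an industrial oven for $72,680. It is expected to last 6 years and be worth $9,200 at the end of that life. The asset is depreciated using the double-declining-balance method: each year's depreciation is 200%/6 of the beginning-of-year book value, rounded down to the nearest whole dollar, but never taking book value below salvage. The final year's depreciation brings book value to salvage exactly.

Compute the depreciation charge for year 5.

$4,786

Depreciable base = $72,680 − $9,200 = $63,480.
Year 1: ⌊$72,680 × 200%/6⌋ = $24,226. Book value $48,454.
Year 2: ⌊$48,454 × 200%/6⌋ = $16,151. Book value $32,303.
Year 3: ⌊$32,303 × 200%/6⌋ = $10,767. Book value $21,536.
Year 4: ⌊$21,536 × 200%/6⌋ = $7,178. Book value $14,358.
Year 5: ⌊$14,358 × 200%/6⌋ = $4,786. Book value $9,572.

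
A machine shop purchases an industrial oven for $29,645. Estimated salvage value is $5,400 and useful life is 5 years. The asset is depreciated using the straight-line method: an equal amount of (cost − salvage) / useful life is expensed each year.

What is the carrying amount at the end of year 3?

$15,098

Depreciable base = $29,645 − $5,400 = $24,245.
Annual expense = $24,245 / 5 = $4,849.
End of year 1: book value $24,796.
End of year 2: book value $19,947.
End of year 3: book value $15,098.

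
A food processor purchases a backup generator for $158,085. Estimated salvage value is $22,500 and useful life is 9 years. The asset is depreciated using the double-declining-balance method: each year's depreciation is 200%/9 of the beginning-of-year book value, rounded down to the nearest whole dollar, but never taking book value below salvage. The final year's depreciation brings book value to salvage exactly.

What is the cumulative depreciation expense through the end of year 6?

$123,088

Depreciable base = $158,085 − $22,500 = $135,585.
Year 1: ⌊$158,085 × 200%/9⌋ = $35,130. Book value $122,955.
Year 2: ⌊$122,955 × 200%/9⌋ = $27,323. Book value $95,632.
Year 3: ⌊$95,632 × 200%/9⌋ = $21,251. Book value $74,381.
Year 4: ⌊$74,381 × 200%/9⌋ = $16,529. Book value $57,852.
Year 5: ⌊$57,852 × 200%/9⌋ = $12,856. Book value $44,996.
Year 6: ⌊$44,996 × 200%/9⌋ = $9,999. Book value $34,997.
Accumulated through year 6 = $158,085 − $34,997 = $123,088.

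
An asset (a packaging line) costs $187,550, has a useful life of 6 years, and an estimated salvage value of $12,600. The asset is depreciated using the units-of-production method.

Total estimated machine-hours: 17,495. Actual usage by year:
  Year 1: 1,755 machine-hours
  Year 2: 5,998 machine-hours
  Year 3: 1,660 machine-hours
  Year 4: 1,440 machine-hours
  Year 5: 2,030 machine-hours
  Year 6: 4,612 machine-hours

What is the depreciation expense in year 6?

$46,120

Depreciable base = $187,550 − $12,600 = $174,950.
Rate = $174,950 / 17,495 machine-hours = $10 per machine-hour.
Year 1: 1,755 × $10 = $17,550. Book value $170,000.
Year 2: 5,998 × $10 = $59,980. Book value $110,020.
Year 3: 1,660 × $10 = $16,600. Book value $93,420.
Year 4: 1,440 × $10 = $14,400. Book value $79,020.
Year 5: 2,030 × $10 = $20,300. Book value $58,720.
Year 6: 4,612 × $10 = $46,120. Book value $12,600.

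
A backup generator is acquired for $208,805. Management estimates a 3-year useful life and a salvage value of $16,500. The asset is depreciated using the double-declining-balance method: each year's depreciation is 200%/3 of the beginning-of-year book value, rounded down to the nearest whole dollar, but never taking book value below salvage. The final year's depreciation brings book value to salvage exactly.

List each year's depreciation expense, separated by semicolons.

$139,203; $46,401; $6,701

Depreciable base = $208,805 − $16,500 = $192,305.
Year 1: ⌊$208,805 × 200%/3⌋ = $139,203. Book value $69,602.
Year 2: ⌊$69,602 × 200%/3⌋ = $46,401. Book value $23,201.
Year 3 (final): $23,201 − $16,500 = $6,701. Book value $16,500.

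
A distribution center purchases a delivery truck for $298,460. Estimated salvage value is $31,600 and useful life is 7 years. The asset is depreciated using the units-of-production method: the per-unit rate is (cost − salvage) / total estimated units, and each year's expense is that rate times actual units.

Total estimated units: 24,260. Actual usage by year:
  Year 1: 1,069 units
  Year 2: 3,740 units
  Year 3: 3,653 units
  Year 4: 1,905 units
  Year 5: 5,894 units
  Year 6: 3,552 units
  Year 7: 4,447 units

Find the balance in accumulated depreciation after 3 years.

Depreciable base = $298,460 − $31,600 = $266,860.
Rate = $266,860 / 24,260 units = $11 per unit.
Year 1: 1,069 × $11 = $11,759. Book value $286,701.
Year 2: 3,740 × $11 = $41,140. Book value $245,561.
Year 3: 3,653 × $11 = $40,183. Book value $205,378.
Accumulated through year 3 = $298,460 − $205,378 = $93,082.

$93,082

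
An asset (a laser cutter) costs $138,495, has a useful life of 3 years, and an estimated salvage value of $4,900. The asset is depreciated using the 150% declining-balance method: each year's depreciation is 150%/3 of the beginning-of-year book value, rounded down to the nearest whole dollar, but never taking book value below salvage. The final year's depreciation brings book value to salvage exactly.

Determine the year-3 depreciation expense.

Depreciable base = $138,495 − $4,900 = $133,595.
Year 1: ⌊$138,495 × 150%/3⌋ = $69,247. Book value $69,248.
Year 2: ⌊$69,248 × 150%/3⌋ = $34,624. Book value $34,624.
Year 3 (final): $34,624 − $4,900 = $29,724. Book value $4,900.

$29,724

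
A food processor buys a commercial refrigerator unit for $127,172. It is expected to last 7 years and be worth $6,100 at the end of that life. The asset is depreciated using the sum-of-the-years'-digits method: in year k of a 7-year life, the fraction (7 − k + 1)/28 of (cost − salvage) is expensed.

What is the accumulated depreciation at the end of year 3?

Depreciable base = $127,172 − $6,100 = $121,072.
Sum of the years' digits = 7+6+5+4+3+2+1 = 28.
Year 1: $121,072 × 7/28 = $30,268. Book value $96,904.
Year 2: $121,072 × 6/28 = $25,944. Book value $70,960.
Year 3: $121,072 × 5/28 = $21,620. Book value $49,340.
Accumulated through year 3 = $127,172 − $49,340 = $77,832.

$77,832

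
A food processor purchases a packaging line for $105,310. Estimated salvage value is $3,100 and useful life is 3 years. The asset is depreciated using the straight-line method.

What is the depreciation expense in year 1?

$34,070

Depreciable base = $105,310 − $3,100 = $102,210.
Annual expense = $102,210 / 3 = $34,070.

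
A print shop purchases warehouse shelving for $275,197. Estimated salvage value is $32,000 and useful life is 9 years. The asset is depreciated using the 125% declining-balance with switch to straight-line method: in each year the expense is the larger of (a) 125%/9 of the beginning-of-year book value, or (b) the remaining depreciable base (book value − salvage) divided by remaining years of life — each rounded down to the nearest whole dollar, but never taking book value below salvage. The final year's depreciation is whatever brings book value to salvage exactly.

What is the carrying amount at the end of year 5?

Depreciable base = $275,197 − $32,000 = $243,197.
Year 1: DB = ⌊$275,197 × 125%/9⌋ = $38,221; SL = ⌊$243,197/9⌋ = $27,021 → take DB $38,221. Book value $236,976.
Year 2: DB = ⌊$236,976 × 125%/9⌋ = $32,913; SL = ⌊$204,976/8⌋ = $25,622 → take DB $32,913. Book value $204,063.
Year 3: DB = ⌊$204,063 × 125%/9⌋ = $28,342; SL = ⌊$172,063/7⌋ = $24,580 → take DB $28,342. Book value $175,721.
Year 4: DB = ⌊$175,721 × 125%/9⌋ = $24,405; SL = ⌊$143,721/6⌋ = $23,953 → take DB $24,405. Book value $151,316.
Year 5: DB = ⌊$151,316 × 125%/9⌋ = $21,016; SL = ⌊$119,316/5⌋ = $23,863 → take SL $23,863. Book value $127,453.

$127,453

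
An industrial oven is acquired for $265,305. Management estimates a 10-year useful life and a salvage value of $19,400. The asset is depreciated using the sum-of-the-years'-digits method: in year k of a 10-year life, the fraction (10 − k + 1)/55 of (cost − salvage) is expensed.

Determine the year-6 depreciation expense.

Depreciable base = $265,305 − $19,400 = $245,905.
Sum of the years' digits = 10+9+8+7+6+5+4+3+2+1 = 55.
Year 1: $245,905 × 10/55 = $44,710. Book value $220,595.
Year 2: $245,905 × 9/55 = $40,239. Book value $180,356.
Year 3: $245,905 × 8/55 = $35,768. Book value $144,588.
Year 4: $245,905 × 7/55 = $31,297. Book value $113,291.
Year 5: $245,905 × 6/55 = $26,826. Book value $86,465.
Year 6: $245,905 × 5/55 = $22,355. Book value $64,110.

$22,355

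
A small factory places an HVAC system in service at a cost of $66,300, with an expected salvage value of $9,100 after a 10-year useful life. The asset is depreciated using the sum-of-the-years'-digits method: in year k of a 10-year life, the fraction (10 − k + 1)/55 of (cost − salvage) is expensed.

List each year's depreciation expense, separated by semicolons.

Depreciable base = $66,300 − $9,100 = $57,200.
Sum of the years' digits = 10+9+8+7+6+5+4+3+2+1 = 55.
Year 1: $57,200 × 10/55 = $10,400. Book value $55,900.
Year 2: $57,200 × 9/55 = $9,360. Book value $46,540.
Year 3: $57,200 × 8/55 = $8,320. Book value $38,220.
Year 4: $57,200 × 7/55 = $7,280. Book value $30,940.
Year 5: $57,200 × 6/55 = $6,240. Book value $24,700.
Year 6: $57,200 × 5/55 = $5,200. Book value $19,500.
Year 7: $57,200 × 4/55 = $4,160. Book value $15,340.
Year 8: $57,200 × 3/55 = $3,120. Book value $12,220.
Year 9: $57,200 × 2/55 = $2,080. Book value $10,140.
Year 10: $57,200 × 1/55 = $1,040. Book value $9,100.

$10,400; $9,360; $8,320; $7,280; $6,240; $5,200; $4,160; $3,120; $2,080; $1,040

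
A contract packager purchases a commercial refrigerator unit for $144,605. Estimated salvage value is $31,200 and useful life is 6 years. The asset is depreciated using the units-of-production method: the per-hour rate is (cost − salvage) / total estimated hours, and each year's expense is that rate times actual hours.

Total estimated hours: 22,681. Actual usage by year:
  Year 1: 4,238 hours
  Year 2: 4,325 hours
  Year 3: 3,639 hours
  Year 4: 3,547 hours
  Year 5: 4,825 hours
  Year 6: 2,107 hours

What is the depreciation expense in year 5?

$24,125

Depreciable base = $144,605 − $31,200 = $113,405.
Rate = $113,405 / 22,681 hours = $5 per hour.
Year 1: 4,238 × $5 = $21,190. Book value $123,415.
Year 2: 4,325 × $5 = $21,625. Book value $101,790.
Year 3: 3,639 × $5 = $18,195. Book value $83,595.
Year 4: 3,547 × $5 = $17,735. Book value $65,860.
Year 5: 4,825 × $5 = $24,125. Book value $41,735.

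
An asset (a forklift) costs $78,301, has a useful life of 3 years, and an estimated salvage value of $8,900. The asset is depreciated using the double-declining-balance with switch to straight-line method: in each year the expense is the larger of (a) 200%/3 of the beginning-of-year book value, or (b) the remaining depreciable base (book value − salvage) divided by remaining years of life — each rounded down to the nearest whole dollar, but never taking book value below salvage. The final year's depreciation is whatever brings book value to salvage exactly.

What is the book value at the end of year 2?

Depreciable base = $78,301 − $8,900 = $69,401.
Year 1: DB = ⌊$78,301 × 200%/3⌋ = $52,200; SL = ⌊$69,401/3⌋ = $23,133 → take DB $52,200. Book value $26,101.
Year 2: DB = ⌊$26,101 × 200%/3⌋ = $17,400; SL = ⌊$17,201/2⌋ = $8,600 → take DB $17,400, capped at $17,201. Book value $8,900.

$8,900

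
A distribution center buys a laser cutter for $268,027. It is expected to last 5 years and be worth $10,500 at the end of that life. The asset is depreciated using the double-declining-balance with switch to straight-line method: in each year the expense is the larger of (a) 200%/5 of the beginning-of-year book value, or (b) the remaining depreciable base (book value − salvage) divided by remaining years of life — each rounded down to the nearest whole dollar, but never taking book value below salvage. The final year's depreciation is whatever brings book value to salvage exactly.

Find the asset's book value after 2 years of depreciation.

$96,491

Depreciable base = $268,027 − $10,500 = $257,527.
Year 1: DB = ⌊$268,027 × 200%/5⌋ = $107,210; SL = ⌊$257,527/5⌋ = $51,505 → take DB $107,210. Book value $160,817.
Year 2: DB = ⌊$160,817 × 200%/5⌋ = $64,326; SL = ⌊$150,317/4⌋ = $37,579 → take DB $64,326. Book value $96,491.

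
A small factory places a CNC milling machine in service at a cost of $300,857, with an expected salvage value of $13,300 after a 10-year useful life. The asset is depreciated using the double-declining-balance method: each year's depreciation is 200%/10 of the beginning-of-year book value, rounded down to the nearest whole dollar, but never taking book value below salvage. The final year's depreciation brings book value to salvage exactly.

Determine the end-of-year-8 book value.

Depreciable base = $300,857 − $13,300 = $287,557.
Year 1: ⌊$300,857 × 200%/10⌋ = $60,171. Book value $240,686.
Year 2: ⌊$240,686 × 200%/10⌋ = $48,137. Book value $192,549.
Year 3: ⌊$192,549 × 200%/10⌋ = $38,509. Book value $154,040.
Year 4: ⌊$154,040 × 200%/10⌋ = $30,808. Book value $123,232.
Year 5: ⌊$123,232 × 200%/10⌋ = $24,646. Book value $98,586.
Year 6: ⌊$98,586 × 200%/10⌋ = $19,717. Book value $78,869.
Year 7: ⌊$78,869 × 200%/10⌋ = $15,773. Book value $63,096.
Year 8: ⌊$63,096 × 200%/10⌋ = $12,619. Book value $50,477.

$50,477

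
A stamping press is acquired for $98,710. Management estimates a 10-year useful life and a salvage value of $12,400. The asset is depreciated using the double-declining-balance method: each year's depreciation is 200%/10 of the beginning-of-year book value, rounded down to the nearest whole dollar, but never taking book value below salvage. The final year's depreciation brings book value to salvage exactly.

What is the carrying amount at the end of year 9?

$13,250

Depreciable base = $98,710 − $12,400 = $86,310.
Year 1: ⌊$98,710 × 200%/10⌋ = $19,742. Book value $78,968.
Year 2: ⌊$78,968 × 200%/10⌋ = $15,793. Book value $63,175.
Year 3: ⌊$63,175 × 200%/10⌋ = $12,635. Book value $50,540.
Year 4: ⌊$50,540 × 200%/10⌋ = $10,108. Book value $40,432.
Year 5: ⌊$40,432 × 200%/10⌋ = $8,086. Book value $32,346.
Year 6: ⌊$32,346 × 200%/10⌋ = $6,469. Book value $25,877.
Year 7: ⌊$25,877 × 200%/10⌋ = $5,175. Book value $20,702.
Year 8: ⌊$20,702 × 200%/10⌋ = $4,140. Book value $16,562.
Year 9: ⌊$16,562 × 200%/10⌋ = $3,312. Book value $13,250.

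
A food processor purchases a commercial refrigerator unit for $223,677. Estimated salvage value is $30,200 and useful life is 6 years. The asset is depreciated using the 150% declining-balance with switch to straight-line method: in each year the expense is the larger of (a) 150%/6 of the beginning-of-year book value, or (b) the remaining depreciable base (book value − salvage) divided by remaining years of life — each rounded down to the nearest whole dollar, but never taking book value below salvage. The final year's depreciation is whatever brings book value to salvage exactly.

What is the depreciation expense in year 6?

Depreciable base = $223,677 − $30,200 = $193,477.
Year 1: DB = ⌊$223,677 × 150%/6⌋ = $55,919; SL = ⌊$193,477/6⌋ = $32,246 → take DB $55,919. Book value $167,758.
Year 2: DB = ⌊$167,758 × 150%/6⌋ = $41,939; SL = ⌊$137,558/5⌋ = $27,511 → take DB $41,939. Book value $125,819.
Year 3: DB = ⌊$125,819 × 150%/6⌋ = $31,454; SL = ⌊$95,619/4⌋ = $23,904 → take DB $31,454. Book value $94,365.
Year 4: DB = ⌊$94,365 × 150%/6⌋ = $23,591; SL = ⌊$64,165/3⌋ = $21,388 → take DB $23,591. Book value $70,774.
Year 5: DB = ⌊$70,774 × 150%/6⌋ = $17,693; SL = ⌊$40,574/2⌋ = $20,287 → take SL $20,287. Book value $50,487.
Year 6 (final): $50,487 − $30,200 = $20,287. Book value $30,200.

$20,287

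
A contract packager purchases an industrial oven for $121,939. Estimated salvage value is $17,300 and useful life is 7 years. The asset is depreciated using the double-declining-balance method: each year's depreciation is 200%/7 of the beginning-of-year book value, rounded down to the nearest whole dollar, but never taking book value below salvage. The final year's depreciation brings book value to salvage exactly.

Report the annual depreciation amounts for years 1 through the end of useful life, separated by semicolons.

$34,839; $24,885; $17,775; $12,697; $9,069; $5,374; $0

Depreciable base = $121,939 − $17,300 = $104,639.
Year 1: ⌊$121,939 × 200%/7⌋ = $34,839. Book value $87,100.
Year 2: ⌊$87,100 × 200%/7⌋ = $24,885. Book value $62,215.
Year 3: ⌊$62,215 × 200%/7⌋ = $17,775. Book value $44,440.
Year 4: ⌊$44,440 × 200%/7⌋ = $12,697. Book value $31,743.
Year 5: ⌊$31,743 × 200%/7⌋ = $9,069. Book value $22,674.
Year 6: ⌊$22,674 × 200%/7⌋ = $6,478, capped at $5,374. Book value $17,300.
Year 7 (final): $17,300 − $17,300 = $0. Book value $17,300.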